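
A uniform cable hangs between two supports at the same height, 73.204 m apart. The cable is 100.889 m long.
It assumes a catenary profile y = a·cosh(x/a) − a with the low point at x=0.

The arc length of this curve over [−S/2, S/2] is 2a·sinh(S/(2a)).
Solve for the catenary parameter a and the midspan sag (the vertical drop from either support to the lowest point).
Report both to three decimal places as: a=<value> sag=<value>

a=25.572 sag=30.984

seed: a₀ = √(S³/(24(L−S))) = √(73.204³/(24·27.685)) = 24.298213
iter 1: u=1.506366  f(a)=+3.316e+00  f'(a)=-2.840e+00  a ← 24.298213 − (+3.316e+00/-2.840e+00) = 25.466074
iter 2: u=1.437285  f(a)=+2.541e-01  f'(a)=-2.420e+00  a ← 25.466074 − (+2.541e-01/-2.420e+00) = 25.571079
iter 3: u=1.431383  f(a)=+1.765e-03  f'(a)=-2.386e+00  a ← 25.571079 − (+1.765e-03/-2.386e+00) = 25.571818
iter 4: u=1.431341  f(a)=+8.648e-08  f'(a)=-2.386e+00  a ← 25.571818 − (+8.648e-08/-2.386e+00) = 25.571818
iter 5: u=1.431341  f(a)=+0.000e+00  f'(a)=-2.386e+00  a ← 25.571818 − (+0.000e+00/-2.386e+00) = 25.571818
converged: |Δa| < 1e-12 after 5 iterations
sag = a·(cosh(S/(2a)) − 1) = 25.571818·(cosh(1.431341) − 1) = 30.984043
T_max/T_min = cosh(S/(2a)) = 2.211648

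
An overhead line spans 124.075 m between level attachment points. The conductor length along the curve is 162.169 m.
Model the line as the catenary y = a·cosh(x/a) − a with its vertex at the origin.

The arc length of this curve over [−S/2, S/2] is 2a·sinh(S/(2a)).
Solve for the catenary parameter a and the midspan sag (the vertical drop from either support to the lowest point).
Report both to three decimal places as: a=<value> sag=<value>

seed: a₀ = √(S³/(24(L−S))) = √(124.075³/(24·38.094)) = 45.708031
iter 1: u=1.357256  f(a)=+3.667e+00  f'(a)=-1.995e+00  a ← 45.708031 − (+3.667e+00/-1.995e+00) = 47.546124
iter 2: u=1.304786  f(a)=+2.328e-01  f'(a)=-1.749e+00  a ← 47.546124 − (+2.328e-01/-1.749e+00) = 47.679227
iter 3: u=1.301143  f(a)=+1.079e-03  f'(a)=-1.733e+00  a ← 47.679227 − (+1.079e-03/-1.733e+00) = 47.679849
iter 4: u=1.301126  f(a)=+2.341e-08  f'(a)=-1.733e+00  a ← 47.679849 − (+2.341e-08/-1.733e+00) = 47.679849
iter 5: u=1.301126  f(a)=-2.842e-14  f'(a)=-1.733e+00  a ← 47.679849 − (-2.842e-14/-1.733e+00) = 47.679849
converged: |Δa| < 1e-12 after 5 iterations
sag = a·(cosh(S/(2a)) − 1) = 47.679849·(cosh(1.301126) − 1) = 46.384300
T_max/T_min = cosh(S/(2a)) = 1.972828

a=47.680 sag=46.384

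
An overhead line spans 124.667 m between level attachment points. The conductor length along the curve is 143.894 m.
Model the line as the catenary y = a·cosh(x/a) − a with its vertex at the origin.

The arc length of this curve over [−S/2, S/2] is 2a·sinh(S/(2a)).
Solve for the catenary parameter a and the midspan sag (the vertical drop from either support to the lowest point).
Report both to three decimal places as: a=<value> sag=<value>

a=66.247 sag=31.554

seed: a₀ = √(S³/(24(L−S))) = √(124.667³/(24·19.227)) = 64.798638
iter 1: u=0.961957  f(a)=+9.094e-01  f'(a)=-6.502e-01  a ← 64.798638 − (+9.094e-01/-6.502e-01) = 66.197363
iter 2: u=0.941631  f(a)=+3.028e-02  f'(a)=-6.076e-01  a ← 66.197363 − (+3.028e-02/-6.076e-01) = 66.247204
iter 3: u=0.940923  f(a)=+3.613e-05  f'(a)=-6.061e-01  a ← 66.247204 − (+3.613e-05/-6.061e-01) = 66.247264
iter 4: u=0.940922  f(a)=+5.159e-11  f'(a)=-6.061e-01  a ← 66.247264 − (+5.159e-11/-6.061e-01) = 66.247264
iter 5: u=0.940922  f(a)=-2.842e-14  f'(a)=-6.061e-01  a ← 66.247264 − (-2.842e-14/-6.061e-01) = 66.247264
converged: |Δa| < 1e-12 after 5 iterations
sag = a·(cosh(S/(2a)) − 1) = 66.247264·(cosh(0.940922) − 1) = 31.553916
T_max/T_min = cosh(S/(2a)) = 1.476305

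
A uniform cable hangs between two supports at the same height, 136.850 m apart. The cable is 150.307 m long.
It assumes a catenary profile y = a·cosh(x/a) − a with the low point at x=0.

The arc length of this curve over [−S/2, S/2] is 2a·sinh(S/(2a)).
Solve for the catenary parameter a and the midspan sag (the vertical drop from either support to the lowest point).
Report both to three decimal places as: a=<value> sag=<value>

seed: a₀ = √(S³/(24(L−S))) = √(136.850³/(24·13.457)) = 89.081487
iter 1: u=0.768117  f(a)=+4.026e-01  f'(a)=-3.203e-01  a ← 89.081487 − (+4.026e-01/-3.203e-01) = 90.338323
iter 2: u=0.757430  f(a)=+8.679e-03  f'(a)=-3.067e-01  a ← 90.338323 − (+8.679e-03/-3.067e-01) = 90.366625
iter 3: u=0.757193  f(a)=+4.230e-06  f'(a)=-3.064e-01  a ← 90.366625 − (+4.230e-06/-3.064e-01) = 90.366639
iter 4: u=0.757193  f(a)=+1.023e-12  f'(a)=-3.064e-01  a ← 90.366639 − (+1.023e-12/-3.064e-01) = 90.366639
converged: |Δa| < 1e-12 after 4 iterations
sag = a·(cosh(S/(2a)) − 1) = 90.366639·(cosh(0.757193) − 1) = 27.167092
T_max/T_min = cosh(S/(2a)) = 1.300632

a=90.367 sag=27.167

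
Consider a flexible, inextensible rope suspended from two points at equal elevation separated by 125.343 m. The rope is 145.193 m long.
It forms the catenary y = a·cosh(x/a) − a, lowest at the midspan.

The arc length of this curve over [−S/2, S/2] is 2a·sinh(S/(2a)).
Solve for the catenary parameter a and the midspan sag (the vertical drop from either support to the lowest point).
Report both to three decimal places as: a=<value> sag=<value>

seed: a₀ = √(S³/(24(L−S))) = √(125.343³/(24·19.850)) = 64.293083
iter 1: u=0.974778  f(a)=+9.647e-01  f'(a)=-6.782e-01  a ← 64.293083 − (+9.647e-01/-6.782e-01) = 65.715537
iter 2: u=0.953679  f(a)=+3.294e-02  f'(a)=-6.326e-01  a ← 65.715537 − (+3.294e-02/-6.326e-01) = 65.767616
iter 3: u=0.952923  f(a)=+4.143e-05  f'(a)=-6.310e-01  a ← 65.767616 − (+4.143e-05/-6.310e-01) = 65.767681
iter 4: u=0.952922  f(a)=+6.571e-11  f'(a)=-6.310e-01  a ← 65.767681 − (+6.571e-11/-6.310e-01) = 65.767681
iter 5: u=0.952922  f(a)=+0.000e+00  f'(a)=-6.310e-01  a ← 65.767681 − (+0.000e+00/-6.310e-01) = 65.767681
converged: |Δa| < 1e-12 after 5 iterations
sag = a·(cosh(S/(2a)) − 1) = 65.767681·(cosh(0.952922) − 1) = 32.189655
T_max/T_min = cosh(S/(2a)) = 1.489445

a=65.768 sag=32.190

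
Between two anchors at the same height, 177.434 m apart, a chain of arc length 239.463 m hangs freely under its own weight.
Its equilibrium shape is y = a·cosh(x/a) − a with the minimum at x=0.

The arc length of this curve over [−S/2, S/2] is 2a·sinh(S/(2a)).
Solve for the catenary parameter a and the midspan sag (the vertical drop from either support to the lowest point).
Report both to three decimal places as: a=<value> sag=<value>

a=64.241 sag=71.636

seed: a₀ = √(S³/(24(L−S))) = √(177.434³/(24·62.029)) = 61.256511
iter 1: u=1.448287  f(a)=+6.840e+00  f'(a)=-2.483e+00  a ← 61.256511 − (+6.840e+00/-2.483e+00) = 64.011098
iter 2: u=1.385963  f(a)=+4.884e-01  f'(a)=-2.140e+00  a ← 64.011098 − (+4.884e-01/-2.140e+00) = 64.239332
iter 3: u=1.381039  f(a)=+2.914e-03  f'(a)=-2.115e+00  a ← 64.239332 − (+2.914e-03/-2.115e+00) = 64.240710
iter 4: u=1.381009  f(a)=+1.051e-07  f'(a)=-2.114e+00  a ← 64.240710 − (+1.051e-07/-2.114e+00) = 64.240710
iter 5: u=1.381009  f(a)=-2.842e-14  f'(a)=-2.114e+00  a ← 64.240710 − (-2.842e-14/-2.114e+00) = 64.240710
converged: |Δa| < 1e-12 after 5 iterations
sag = a·(cosh(S/(2a)) − 1) = 64.240710·(cosh(1.381009) − 1) = 71.636076
T_max/T_min = cosh(S/(2a)) = 2.115120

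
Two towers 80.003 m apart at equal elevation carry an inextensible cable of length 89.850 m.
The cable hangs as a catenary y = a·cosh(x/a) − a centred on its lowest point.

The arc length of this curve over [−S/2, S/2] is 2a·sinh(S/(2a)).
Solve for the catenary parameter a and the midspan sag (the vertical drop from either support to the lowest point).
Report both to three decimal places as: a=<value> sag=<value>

seed: a₀ = √(S³/(24(L−S))) = √(80.003³/(24·9.847)) = 46.548085
iter 1: u=0.859359  f(a)=+3.701e-01  f'(a)=-4.552e-01  a ← 46.548085 − (+3.701e-01/-4.552e-01) = 47.361097
iter 2: u=0.844607  f(a)=+9.918e-03  f'(a)=-4.311e-01  a ← 47.361097 − (+9.918e-03/-4.311e-01) = 47.384105
iter 3: u=0.844197  f(a)=+7.559e-06  f'(a)=-4.304e-01  a ← 47.384105 − (+7.559e-06/-4.304e-01) = 47.384122
iter 4: u=0.844196  f(a)=+4.391e-12  f'(a)=-4.304e-01  a ← 47.384122 − (+4.391e-12/-4.304e-01) = 47.384122
converged: |Δa| < 1e-12 after 4 iterations
sag = a·(cosh(S/(2a)) − 1) = 47.384122·(cosh(0.844196) − 1) = 17.911442
T_max/T_min = cosh(S/(2a)) = 1.378005

a=47.384 sag=17.911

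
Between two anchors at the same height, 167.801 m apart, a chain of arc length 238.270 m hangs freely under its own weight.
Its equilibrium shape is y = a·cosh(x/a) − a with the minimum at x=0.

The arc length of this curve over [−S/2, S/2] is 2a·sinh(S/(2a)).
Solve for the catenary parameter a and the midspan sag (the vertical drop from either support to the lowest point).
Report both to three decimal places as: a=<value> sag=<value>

a=55.908 sag=75.693

seed: a₀ = √(S³/(24(L−S))) = √(167.801³/(24·70.469)) = 52.855130
iter 1: u=1.587367  f(a)=+9.430e+00  f'(a)=-3.402e+00  a ← 52.855130 − (+9.430e+00/-3.402e+00) = 55.627193
iter 2: u=1.508264  f(a)=+7.926e-01  f'(a)=-2.852e+00  a ← 55.627193 − (+7.926e-01/-2.852e+00) = 55.905135
iter 3: u=1.500766  f(a)=+6.736e-03  f'(a)=-2.804e+00  a ← 55.905135 − (+6.736e-03/-2.804e+00) = 55.907537
iter 4: u=1.500701  f(a)=+4.956e-07  f'(a)=-2.803e+00  a ← 55.907537 − (+4.956e-07/-2.803e+00) = 55.907537
iter 5: u=1.500701  f(a)=-2.842e-14  f'(a)=-2.803e+00  a ← 55.907537 − (-2.842e-14/-2.803e+00) = 55.907537
converged: |Δa| < 1e-12 after 5 iterations
sag = a·(cosh(S/(2a)) − 1) = 55.907537·(cosh(1.500701) − 1) = 75.693378
T_max/T_min = cosh(S/(2a)) = 2.353903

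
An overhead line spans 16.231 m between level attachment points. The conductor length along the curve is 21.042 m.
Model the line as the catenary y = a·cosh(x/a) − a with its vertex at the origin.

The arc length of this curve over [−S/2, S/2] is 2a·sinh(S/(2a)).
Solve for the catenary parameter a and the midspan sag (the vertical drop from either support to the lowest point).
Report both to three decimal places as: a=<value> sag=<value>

seed: a₀ = √(S³/(24(L−S))) = √(16.231³/(24·4.811)) = 6.085477
iter 1: u=1.333585  f(a)=+4.464e-01  f'(a)=-1.881e+00  a ← 6.085477 − (+4.464e-01/-1.881e+00) = 6.322810
iter 2: u=1.283527  f(a)=+2.744e-02  f'(a)=-1.656e+00  a ← 6.322810 − (+2.744e-02/-1.656e+00) = 6.339380
iter 3: u=1.280172  f(a)=+1.187e-04  f'(a)=-1.642e+00  a ← 6.339380 − (+1.187e-04/-1.642e+00) = 6.339453
iter 4: u=1.280158  f(a)=+2.244e-09  f'(a)=-1.642e+00  a ← 6.339453 − (+2.244e-09/-1.642e+00) = 6.339453
iter 5: u=1.280158  f(a)=+0.000e+00  f'(a)=-1.642e+00  a ← 6.339453 − (+0.000e+00/-1.642e+00) = 6.339453
converged: |Δa| < 1e-12 after 5 iterations
sag = a·(cosh(S/(2a)) − 1) = 6.339453·(cosh(1.280158) − 1) = 5.943873
T_max/T_min = cosh(S/(2a)) = 1.937600

a=6.339 sag=5.944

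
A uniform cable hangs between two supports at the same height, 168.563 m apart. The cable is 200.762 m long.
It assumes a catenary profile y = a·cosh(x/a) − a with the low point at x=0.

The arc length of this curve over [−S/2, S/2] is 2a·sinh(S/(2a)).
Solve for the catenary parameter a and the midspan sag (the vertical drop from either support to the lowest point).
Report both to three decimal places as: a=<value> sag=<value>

seed: a₀ = √(S³/(24(L−S))) = √(168.563³/(24·32.199)) = 78.725706
iter 1: u=1.070572  f(a)=+1.896e+00  f'(a)=-9.157e-01  a ← 78.725706 − (+1.896e+00/-9.157e-01) = 80.796700
iter 2: u=1.043130  f(a)=+7.741e-02  f'(a)=-8.423e-01  a ← 80.796700 − (+7.741e-02/-8.423e-01) = 80.888600
iter 3: u=1.041945  f(a)=+1.411e-04  f'(a)=-8.392e-01  a ← 80.888600 − (+1.411e-04/-8.392e-01) = 80.888768
iter 4: u=1.041943  f(a)=+4.710e-10  f'(a)=-8.392e-01  a ← 80.888768 − (+4.710e-10/-8.392e-01) = 80.888768
iter 5: u=1.041943  f(a)=+2.842e-14  f'(a)=-8.392e-01  a ← 80.888768 − (+2.842e-14/-8.392e-01) = 80.888768
converged: |Δa| < 1e-12 after 5 iterations
sag = a·(cosh(S/(2a)) − 1) = 80.888768·(cosh(1.041943) − 1) = 48.027243
T_max/T_min = cosh(S/(2a)) = 1.593744

a=80.889 sag=48.027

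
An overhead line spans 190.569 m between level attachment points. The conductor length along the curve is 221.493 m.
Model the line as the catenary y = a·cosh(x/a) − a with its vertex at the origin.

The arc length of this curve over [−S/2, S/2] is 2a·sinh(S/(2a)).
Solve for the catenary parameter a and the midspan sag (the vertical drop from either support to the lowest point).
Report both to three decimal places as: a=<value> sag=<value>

seed: a₀ = √(S³/(24(L−S))) = √(190.569³/(24·30.924)) = 96.566153
iter 1: u=0.986728  f(a)=+1.541e+00  f'(a)=-7.050e-01  a ← 96.566153 − (+1.541e+00/-7.050e-01) = 98.751568
iter 2: u=0.964891  f(a)=+5.386e-02  f'(a)=-6.565e-01  a ← 98.751568 − (+5.386e-02/-6.565e-01) = 98.833603
iter 3: u=0.964090  f(a)=+7.109e-05  f'(a)=-6.548e-01  a ← 98.833603 − (+7.109e-05/-6.548e-01) = 98.833711
iter 4: u=0.964089  f(a)=+1.242e-10  f'(a)=-6.548e-01  a ← 98.833711 − (+1.242e-10/-6.548e-01) = 98.833711
iter 5: u=0.964089  f(a)=-2.842e-14  f'(a)=-6.548e-01  a ← 98.833711 − (-2.842e-14/-6.548e-01) = 98.833711
converged: |Δa| < 1e-12 after 5 iterations
sag = a·(cosh(S/(2a)) − 1) = 98.833711·(cosh(0.964089) − 1) = 49.601088
T_max/T_min = cosh(S/(2a)) = 1.501864

a=98.834 sag=49.601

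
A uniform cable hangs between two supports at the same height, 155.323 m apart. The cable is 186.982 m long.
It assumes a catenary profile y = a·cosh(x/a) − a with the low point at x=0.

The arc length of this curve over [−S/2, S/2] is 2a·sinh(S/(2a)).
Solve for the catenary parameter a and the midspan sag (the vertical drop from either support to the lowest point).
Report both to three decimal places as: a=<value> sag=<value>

a=72.280 sag=45.894

seed: a₀ = √(S³/(24(L−S))) = √(155.323³/(24·31.659)) = 70.226243
iter 1: u=1.105876  f(a)=+1.993e+00  f'(a)=-1.017e+00  a ← 70.226243 − (+1.993e+00/-1.017e+00) = 72.186494
iter 2: u=1.075845  f(a)=+8.650e-02  f'(a)=-9.303e-01  a ← 72.186494 − (+8.650e-02/-9.303e-01) = 72.279479
iter 3: u=1.074461  f(a)=+1.793e-04  f'(a)=-9.264e-01  a ← 72.279479 − (+1.793e-04/-9.264e-01) = 72.279673
iter 4: u=1.074458  f(a)=+7.738e-10  f'(a)=-9.264e-01  a ← 72.279673 − (+7.738e-10/-9.264e-01) = 72.279673
iter 5: u=1.074458  f(a)=-2.842e-14  f'(a)=-9.264e-01  a ← 72.279673 − (-2.842e-14/-9.264e-01) = 72.279673
converged: |Δa| < 1e-12 after 5 iterations
sag = a·(cosh(S/(2a)) − 1) = 72.279673·(cosh(1.074458) − 1) = 45.893582
T_max/T_min = cosh(S/(2a)) = 1.634945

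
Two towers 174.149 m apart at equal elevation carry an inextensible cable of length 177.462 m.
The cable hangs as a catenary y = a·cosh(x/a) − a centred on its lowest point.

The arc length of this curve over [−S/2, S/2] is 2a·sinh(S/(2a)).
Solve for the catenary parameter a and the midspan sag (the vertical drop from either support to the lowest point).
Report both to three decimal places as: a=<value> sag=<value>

seed: a₀ = √(S³/(24(L−S))) = √(174.149³/(24·3.313)) = 257.730098
iter 1: u=0.337851  f(a)=+1.896e-02  f'(a)=-2.600e-02  a ← 257.730098 − (+1.896e-02/-2.600e-02) = 258.459200
iter 2: u=0.336898  f(a)=+8.075e-05  f'(a)=-2.578e-02  a ← 258.459200 − (+8.075e-05/-2.578e-02) = 258.462332
iter 3: u=0.336894  f(a)=+1.479e-09  f'(a)=-2.578e-02  a ← 258.462332 − (+1.479e-09/-2.578e-02) = 258.462332
iter 4: u=0.336894  f(a)=+0.000e+00  f'(a)=-2.578e-02  a ← 258.462332 − (+0.000e+00/-2.578e-02) = 258.462332
converged: |Δa| < 1e-12 after 4 iterations
sag = a·(cosh(S/(2a)) − 1) = 258.462332·(cosh(0.336894) − 1) = 14.806707
T_max/T_min = cosh(S/(2a)) = 1.057288

a=258.462 sag=14.807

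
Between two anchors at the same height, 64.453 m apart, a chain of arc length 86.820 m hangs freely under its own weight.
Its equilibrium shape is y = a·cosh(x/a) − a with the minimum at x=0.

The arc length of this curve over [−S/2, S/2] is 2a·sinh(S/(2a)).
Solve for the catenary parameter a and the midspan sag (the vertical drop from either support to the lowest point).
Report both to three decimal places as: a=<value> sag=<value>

a=23.414 sag=25.908

seed: a₀ = √(S³/(24(L−S))) = √(64.453³/(24·22.367)) = 22.333419
iter 1: u=1.442972  f(a)=+2.447e+00  f'(a)=-2.452e+00  a ← 22.333419 − (+2.447e+00/-2.452e+00) = 23.331434
iter 2: u=1.381248  f(a)=+1.736e-01  f'(a)=-2.116e+00  a ← 23.331434 − (+1.736e-01/-2.116e+00) = 23.413496
iter 3: u=1.376407  f(a)=+1.021e-03  f'(a)=-2.091e+00  a ← 23.413496 − (+1.021e-03/-2.091e+00) = 23.413985
iter 4: u=1.376378  f(a)=+3.578e-08  f'(a)=-2.091e+00  a ← 23.413985 − (+3.578e-08/-2.091e+00) = 23.413985
iter 5: u=1.376378  f(a)=+0.000e+00  f'(a)=-2.091e+00  a ← 23.413985 − (+0.000e+00/-2.091e+00) = 23.413985
converged: |Δa| < 1e-12 after 5 iterations
sag = a·(cosh(S/(2a)) − 1) = 23.413985·(cosh(1.376378) − 1) = 25.907844
T_max/T_min = cosh(S/(2a)) = 2.106512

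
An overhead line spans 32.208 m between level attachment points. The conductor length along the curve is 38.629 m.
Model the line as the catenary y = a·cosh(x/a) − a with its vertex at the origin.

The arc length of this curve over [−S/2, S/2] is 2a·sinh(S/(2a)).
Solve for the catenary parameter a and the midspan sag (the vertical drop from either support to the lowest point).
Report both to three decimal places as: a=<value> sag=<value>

seed: a₀ = √(S³/(24(L−S))) = √(32.208³/(24·6.421)) = 14.724436
iter 1: u=1.093692  f(a)=+3.951e-01  f'(a)=-9.810e-01  a ← 14.724436 − (+3.951e-01/-9.810e-01) = 15.127223
iter 2: u=1.064571  f(a)=+1.679e-02  f'(a)=-8.992e-01  a ← 15.127223 − (+1.679e-02/-8.992e-01) = 15.145899
iter 3: u=1.063258  f(a)=+3.332e-05  f'(a)=-8.957e-01  a ← 15.145899 − (+3.332e-05/-8.957e-01) = 15.145937
iter 4: u=1.063255  f(a)=+1.317e-10  f'(a)=-8.957e-01  a ← 15.145937 − (+1.317e-10/-8.957e-01) = 15.145937
iter 5: u=1.063255  f(a)=+0.000e+00  f'(a)=-8.957e-01  a ← 15.145937 − (+0.000e+00/-8.957e-01) = 15.145937
converged: |Δa| < 1e-12 after 5 iterations
sag = a·(cosh(S/(2a)) − 1) = 15.145937·(cosh(1.063255) − 1) = 9.398906
T_max/T_min = cosh(S/(2a)) = 1.620556

a=15.146 sag=9.399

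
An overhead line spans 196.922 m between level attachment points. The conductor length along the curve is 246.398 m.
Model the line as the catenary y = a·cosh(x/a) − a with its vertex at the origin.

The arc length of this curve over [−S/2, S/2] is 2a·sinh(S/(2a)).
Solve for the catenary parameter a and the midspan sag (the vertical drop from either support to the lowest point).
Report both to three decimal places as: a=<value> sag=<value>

seed: a₀ = √(S³/(24(L−S))) = √(196.922³/(24·49.476)) = 80.193367
iter 1: u=1.227795  f(a)=+3.866e+00  f'(a)=-1.430e+00  a ← 80.193367 − (+3.866e+00/-1.430e+00) = 82.896361
iter 2: u=1.187760  f(a)=+2.041e-01  f'(a)=-1.283e+00  a ← 82.896361 − (+2.041e-01/-1.283e+00) = 83.055427
iter 3: u=1.185485  f(a)=+6.387e-04  f'(a)=-1.275e+00  a ← 83.055427 − (+6.387e-04/-1.275e+00) = 83.055928
iter 4: u=1.185478  f(a)=+6.300e-09  f'(a)=-1.275e+00  a ← 83.055928 − (+6.300e-09/-1.275e+00) = 83.055928
iter 5: u=1.185478  f(a)=-8.527e-14  f'(a)=-1.275e+00  a ← 83.055928 − (-8.527e-14/-1.275e+00) = 83.055928
converged: |Δa| < 1e-12 after 5 iterations
sag = a·(cosh(S/(2a)) − 1) = 83.055928·(cosh(1.185478) − 1) = 65.524962
T_max/T_min = cosh(S/(2a)) = 1.788926

a=83.056 sag=65.525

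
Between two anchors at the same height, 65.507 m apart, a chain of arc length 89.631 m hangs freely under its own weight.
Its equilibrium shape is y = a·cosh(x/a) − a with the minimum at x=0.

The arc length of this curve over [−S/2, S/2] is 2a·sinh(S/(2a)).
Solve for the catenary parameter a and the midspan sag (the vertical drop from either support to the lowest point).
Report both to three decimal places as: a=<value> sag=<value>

a=23.161 sag=27.286

seed: a₀ = √(S³/(24(L−S))) = √(65.507³/(24·24.124)) = 22.034403
iter 1: u=1.486471  f(a)=+2.810e+00  f'(a)=-2.713e+00  a ← 22.034403 − (+2.810e+00/-2.713e+00) = 23.069985
iter 2: u=1.419745  f(a)=+2.102e-01  f'(a)=-2.321e+00  a ← 23.069985 − (+2.102e-01/-2.321e+00) = 23.160557
iter 3: u=1.414193  f(a)=+1.387e-03  f'(a)=-2.291e+00  a ← 23.160557 − (+1.387e-03/-2.291e+00) = 23.161162
iter 4: u=1.414156  f(a)=+6.129e-08  f'(a)=-2.290e+00  a ← 23.161162 − (+6.129e-08/-2.290e+00) = 23.161162
iter 5: u=1.414156  f(a)=-1.421e-14  f'(a)=-2.290e+00  a ← 23.161162 − (-1.421e-14/-2.290e+00) = 23.161162
converged: |Δa| < 1e-12 after 5 iterations
sag = a·(cosh(S/(2a)) − 1) = 23.161162·(cosh(1.414156) − 1) = 27.285527
T_max/T_min = cosh(S/(2a)) = 2.178072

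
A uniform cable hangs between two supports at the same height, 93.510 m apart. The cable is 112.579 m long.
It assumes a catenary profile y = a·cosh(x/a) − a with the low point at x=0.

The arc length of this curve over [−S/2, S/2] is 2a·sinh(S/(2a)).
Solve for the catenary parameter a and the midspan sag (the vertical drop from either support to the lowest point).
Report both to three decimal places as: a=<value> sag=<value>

seed: a₀ = √(S³/(24(L−S))) = √(93.510³/(24·19.069)) = 42.268565
iter 1: u=1.106141  f(a)=+1.201e+00  f'(a)=-1.018e+00  a ← 42.268565 − (+1.201e+00/-1.018e+00) = 43.448939
iter 2: u=1.076091  f(a)=+5.215e-02  f'(a)=-9.310e-01  a ← 43.448939 − (+5.215e-02/-9.310e-01) = 43.504958
iter 3: u=1.074705  f(a)=+1.082e-04  f'(a)=-9.271e-01  a ← 43.504958 − (+1.082e-04/-9.271e-01) = 43.505075
iter 4: u=1.074702  f(a)=+4.679e-10  f'(a)=-9.271e-01  a ← 43.505075 − (+4.679e-10/-9.271e-01) = 43.505075
iter 5: u=1.074702  f(a)=+0.000e+00  f'(a)=-9.271e-01  a ← 43.505075 − (+0.000e+00/-9.271e-01) = 43.505075
converged: |Δa| < 1e-12 after 5 iterations
sag = a·(cosh(S/(2a)) − 1) = 43.505075·(cosh(1.074702) − 1) = 27.637032
T_max/T_min = cosh(S/(2a)) = 1.635260

a=43.505 sag=27.637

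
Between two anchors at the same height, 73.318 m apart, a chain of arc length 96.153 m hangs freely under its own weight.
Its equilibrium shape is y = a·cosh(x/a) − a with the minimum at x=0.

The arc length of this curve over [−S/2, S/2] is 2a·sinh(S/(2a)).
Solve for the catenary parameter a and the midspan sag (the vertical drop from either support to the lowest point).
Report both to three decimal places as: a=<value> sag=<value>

seed: a₀ = √(S³/(24(L−S))) = √(73.318³/(24·22.835)) = 26.816975
iter 1: u=1.367007  f(a)=+2.231e+00  f'(a)=-2.043e+00  a ← 26.816975 − (+2.231e+00/-2.043e+00) = 27.908873
iter 2: u=1.313525  f(a)=+1.435e-01  f'(a)=-1.788e+00  a ← 27.908873 − (+1.435e-01/-1.788e+00) = 27.989124
iter 3: u=1.309759  f(a)=+6.839e-04  f'(a)=-1.771e+00  a ← 27.989124 − (+6.839e-04/-1.771e+00) = 27.989510
iter 4: u=1.309741  f(a)=+1.570e-08  f'(a)=-1.771e+00  a ← 27.989510 − (+1.570e-08/-1.771e+00) = 27.989510
iter 5: u=1.309741  f(a)=+1.421e-14  f'(a)=-1.771e+00  a ← 27.989510 − (+1.421e-14/-1.771e+00) = 27.989510
converged: |Δa| < 1e-12 after 5 iterations
sag = a·(cosh(S/(2a)) − 1) = 27.989510·(cosh(1.309741) − 1) = 27.641080
T_max/T_min = cosh(S/(2a)) = 1.987551

a=27.990 sag=27.641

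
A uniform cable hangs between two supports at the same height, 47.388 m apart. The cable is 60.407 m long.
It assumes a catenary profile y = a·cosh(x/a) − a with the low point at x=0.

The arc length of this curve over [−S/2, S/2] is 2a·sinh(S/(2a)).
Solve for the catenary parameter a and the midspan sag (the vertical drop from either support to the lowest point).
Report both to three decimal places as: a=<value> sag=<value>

a=19.172 sag=16.603

seed: a₀ = √(S³/(24(L−S))) = √(47.388³/(24·13.019)) = 18.454749
iter 1: u=1.283897  f(a)=+1.116e+00  f'(a)=-1.658e+00  a ← 18.454749 − (+1.116e+00/-1.658e+00) = 19.128079
iter 2: u=1.238703  f(a)=+6.399e-02  f'(a)=-1.472e+00  a ← 19.128079 − (+6.399e-02/-1.472e+00) = 19.171537
iter 3: u=1.235895  f(a)=+2.387e-04  f'(a)=-1.462e+00  a ← 19.171537 − (+2.387e-04/-1.462e+00) = 19.171700
iter 4: u=1.235884  f(a)=+3.347e-09  f'(a)=-1.461e+00  a ← 19.171700 − (+3.347e-09/-1.461e+00) = 19.171700
iter 5: u=1.235884  f(a)=+7.105e-15  f'(a)=-1.461e+00  a ← 19.171700 − (+7.105e-15/-1.461e+00) = 19.171700
converged: |Δa| < 1e-12 after 5 iterations
sag = a·(cosh(S/(2a)) − 1) = 19.171700·(cosh(1.235884) − 1) = 16.602669
T_max/T_min = cosh(S/(2a)) = 1.865999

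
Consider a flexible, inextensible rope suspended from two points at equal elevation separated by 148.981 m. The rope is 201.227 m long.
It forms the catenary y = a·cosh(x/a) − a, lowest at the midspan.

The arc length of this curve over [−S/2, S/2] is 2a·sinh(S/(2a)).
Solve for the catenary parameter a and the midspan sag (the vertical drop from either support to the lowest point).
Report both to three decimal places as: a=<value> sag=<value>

a=53.862 sag=60.262

seed: a₀ = √(S³/(24(L−S))) = √(148.981³/(24·52.246)) = 51.352807
iter 1: u=1.450563  f(a)=+5.780e+00  f'(a)=-2.496e+00  a ← 51.352807 − (+5.780e+00/-2.496e+00) = 53.668231
iter 2: u=1.387981  f(a)=+4.139e-01  f'(a)=-2.151e+00  a ← 53.668231 − (+4.139e-01/-2.151e+00) = 53.860705
iter 3: u=1.383021  f(a)=+2.485e-03  f'(a)=-2.125e+00  a ← 53.860705 − (+2.485e-03/-2.125e+00) = 53.861874
iter 4: u=1.382991  f(a)=+9.071e-08  f'(a)=-2.125e+00  a ← 53.861874 − (+9.071e-08/-2.125e+00) = 53.861875
iter 5: u=1.382991  f(a)=-2.842e-14  f'(a)=-2.125e+00  a ← 53.861875 − (-2.842e-14/-2.125e+00) = 53.861875
converged: |Δa| < 1e-12 after 5 iterations
sag = a·(cosh(S/(2a)) − 1) = 53.861875·(cosh(1.382991) − 1) = 60.261646
T_max/T_min = cosh(S/(2a)) = 2.118818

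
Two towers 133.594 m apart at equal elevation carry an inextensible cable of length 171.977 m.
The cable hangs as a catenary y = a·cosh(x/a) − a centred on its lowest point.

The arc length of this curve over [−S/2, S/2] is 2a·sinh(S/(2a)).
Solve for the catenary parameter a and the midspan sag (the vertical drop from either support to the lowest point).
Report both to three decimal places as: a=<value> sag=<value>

seed: a₀ = √(S³/(24(L−S))) = √(133.594³/(24·38.383)) = 50.875109
iter 1: u=1.312960  f(a)=+3.447e+00  f'(a)=-1.786e+00  a ← 50.875109 − (+3.447e+00/-1.786e+00) = 52.805844
iter 2: u=1.264955  f(a)=+2.060e-01  f'(a)=-1.578e+00  a ← 52.805844 − (+2.060e-01/-1.578e+00) = 52.936367
iter 3: u=1.261836  f(a)=+8.385e-04  f'(a)=-1.565e+00  a ← 52.936367 − (+8.385e-04/-1.565e+00) = 52.936902
iter 4: u=1.261823  f(a)=+1.402e-08  f'(a)=-1.565e+00  a ← 52.936902 − (+1.402e-08/-1.565e+00) = 52.936903
iter 5: u=1.261823  f(a)=+0.000e+00  f'(a)=-1.565e+00  a ← 52.936903 − (+0.000e+00/-1.565e+00) = 52.936903
converged: |Δa| < 1e-12 after 5 iterations
sag = a·(cosh(S/(2a)) − 1) = 52.936903·(cosh(1.261823) − 1) = 48.040015
T_max/T_min = cosh(S/(2a)) = 1.907496

a=52.937 sag=48.040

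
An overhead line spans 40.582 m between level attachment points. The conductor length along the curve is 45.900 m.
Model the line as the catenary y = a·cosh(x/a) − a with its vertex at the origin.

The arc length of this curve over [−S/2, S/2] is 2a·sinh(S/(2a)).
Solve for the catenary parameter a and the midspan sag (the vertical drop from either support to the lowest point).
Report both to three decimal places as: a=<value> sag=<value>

seed: a₀ = √(S³/(24(L−S))) = √(40.582³/(24·5.318)) = 22.883391
iter 1: u=0.886713  f(a)=+2.130e-01  f'(a)=-5.024e-01  a ← 22.883391 − (+2.130e-01/-5.024e-01) = 23.307422
iter 2: u=0.870581  f(a)=+6.065e-03  f'(a)=-4.741e-01  a ← 23.307422 − (+6.065e-03/-4.741e-01) = 23.320214
iter 3: u=0.870104  f(a)=+5.236e-06  f'(a)=-4.733e-01  a ← 23.320214 − (+5.236e-06/-4.733e-01) = 23.320225
iter 4: u=0.870103  f(a)=+3.908e-12  f'(a)=-4.733e-01  a ← 23.320225 − (+3.908e-12/-4.733e-01) = 23.320225
converged: |Δa| < 1e-12 after 4 iterations
sag = a·(cosh(S/(2a)) − 1) = 23.320225·(cosh(0.870103) − 1) = 9.398812
T_max/T_min = cosh(S/(2a)) = 1.403033

a=23.320 sag=9.399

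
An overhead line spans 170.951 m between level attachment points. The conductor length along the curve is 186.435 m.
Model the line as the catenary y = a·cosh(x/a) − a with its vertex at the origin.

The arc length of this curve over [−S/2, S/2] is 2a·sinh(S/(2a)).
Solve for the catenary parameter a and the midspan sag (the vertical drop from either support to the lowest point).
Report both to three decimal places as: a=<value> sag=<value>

seed: a₀ = √(S³/(24(L−S))) = √(170.951³/(24·15.484)) = 115.947200
iter 1: u=0.737193  f(a)=+4.262e-01  f'(a)=-2.819e-01  a ← 115.947200 − (+4.262e-01/-2.819e-01) = 117.459253
iter 2: u=0.727703  f(a)=+8.481e-03  f'(a)=-2.708e-01  a ← 117.459253 − (+8.481e-03/-2.708e-01) = 117.490575
iter 3: u=0.727509  f(a)=+3.509e-06  f'(a)=-2.705e-01  a ← 117.490575 − (+3.509e-06/-2.705e-01) = 117.490588
iter 4: u=0.727509  f(a)=+6.537e-13  f'(a)=-2.705e-01  a ← 117.490588 − (+6.537e-13/-2.705e-01) = 117.490588
converged: |Δa| < 1e-12 after 4 iterations
sag = a·(cosh(S/(2a)) − 1) = 117.490588·(cosh(0.727509) − 1) = 32.487879
T_max/T_min = cosh(S/(2a)) = 1.276515

a=117.491 sag=32.488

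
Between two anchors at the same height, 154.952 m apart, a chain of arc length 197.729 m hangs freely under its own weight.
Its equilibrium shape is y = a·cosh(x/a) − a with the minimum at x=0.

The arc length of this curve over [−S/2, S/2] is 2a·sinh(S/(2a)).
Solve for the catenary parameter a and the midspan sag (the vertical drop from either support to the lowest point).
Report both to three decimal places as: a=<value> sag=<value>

seed: a₀ = √(S³/(24(L−S))) = √(154.952³/(24·42.777)) = 60.198407
iter 1: u=1.287011  f(a)=+3.686e+00  f'(a)=-1.671e+00  a ← 60.198407 − (+3.686e+00/-1.671e+00) = 62.404174
iter 2: u=1.241520  f(a)=+2.123e-01  f'(a)=-1.484e+00  a ← 62.404174 − (+2.123e-01/-1.484e+00) = 62.547254
iter 3: u=1.238679  f(a)=+7.992e-04  f'(a)=-1.472e+00  a ← 62.547254 − (+7.992e-04/-1.472e+00) = 62.547797
iter 4: u=1.238669  f(a)=+1.142e-08  f'(a)=-1.472e+00  a ← 62.547797 − (+1.142e-08/-1.472e+00) = 62.547797
iter 5: u=1.238669  f(a)=-2.842e-14  f'(a)=-1.472e+00  a ← 62.547797 − (-2.842e-14/-1.472e+00) = 62.547797
converged: |Δa| < 1e-12 after 5 iterations
sag = a·(cosh(S/(2a)) − 1) = 62.547797·(cosh(1.238669) − 1) = 54.441161
T_max/T_min = cosh(S/(2a)) = 1.870393

a=62.548 sag=54.441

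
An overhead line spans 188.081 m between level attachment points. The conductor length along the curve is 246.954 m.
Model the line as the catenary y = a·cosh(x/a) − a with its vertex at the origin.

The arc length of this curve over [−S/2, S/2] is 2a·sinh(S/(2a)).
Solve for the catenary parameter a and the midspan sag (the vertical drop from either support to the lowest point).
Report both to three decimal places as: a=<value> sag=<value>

a=71.635 sag=71.117

seed: a₀ = √(S³/(24(L−S))) = √(188.081³/(24·58.873)) = 68.620469
iter 1: u=1.370444  f(a)=+5.782e+00  f'(a)=-2.061e+00  a ← 68.620469 − (+5.782e+00/-2.061e+00) = 71.426656
iter 2: u=1.316602  f(a)=+3.736e-01  f'(a)=-1.802e+00  a ← 71.426656 − (+3.736e-01/-1.802e+00) = 71.633977
iter 3: u=1.312792  f(a)=+1.798e-03  f'(a)=-1.785e+00  a ← 71.633977 − (+1.798e-03/-1.785e+00) = 71.634985
iter 4: u=1.312773  f(a)=+4.209e-08  f'(a)=-1.785e+00  a ← 71.634985 − (+4.209e-08/-1.785e+00) = 71.634985
iter 5: u=1.312773  f(a)=-2.842e-14  f'(a)=-1.785e+00  a ← 71.634985 − (-2.842e-14/-1.785e+00) = 71.634985
converged: |Δa| < 1e-12 after 5 iterations
sag = a·(cosh(S/(2a)) − 1) = 71.634985·(cosh(1.312773) − 1) = 71.117040
T_max/T_min = cosh(S/(2a)) = 1.992770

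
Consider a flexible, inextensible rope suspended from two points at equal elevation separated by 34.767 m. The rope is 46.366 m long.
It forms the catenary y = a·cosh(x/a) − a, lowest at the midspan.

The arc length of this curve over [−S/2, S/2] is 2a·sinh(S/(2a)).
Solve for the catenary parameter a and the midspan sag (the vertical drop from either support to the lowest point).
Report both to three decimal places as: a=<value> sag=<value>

a=12.860 sag=13.651

seed: a₀ = √(S³/(24(L−S))) = √(34.767³/(24·11.599)) = 12.286691
iter 1: u=1.414824  f(a)=+1.218e+00  f'(a)=-2.294e+00  a ← 12.286691 − (+1.218e+00/-2.294e+00) = 12.817543
iter 2: u=1.356227  f(a)=+8.337e-02  f'(a)=-1.990e+00  a ← 12.817543 − (+8.337e-02/-1.990e+00) = 12.859443
iter 3: u=1.351808  f(a)=+4.542e-04  f'(a)=-1.968e+00  a ← 12.859443 − (+4.542e-04/-1.968e+00) = 12.859674
iter 4: u=1.351784  f(a)=+1.365e-08  f'(a)=-1.968e+00  a ← 12.859674 − (+1.365e-08/-1.968e+00) = 12.859674
iter 5: u=1.351784  f(a)=-1.421e-14  f'(a)=-1.968e+00  a ← 12.859674 − (-1.421e-14/-1.968e+00) = 12.859674
converged: |Δa| < 1e-12 after 5 iterations
sag = a·(cosh(S/(2a)) − 1) = 12.859674·(cosh(1.351784) − 1) = 13.651130
T_max/T_min = cosh(S/(2a)) = 2.061546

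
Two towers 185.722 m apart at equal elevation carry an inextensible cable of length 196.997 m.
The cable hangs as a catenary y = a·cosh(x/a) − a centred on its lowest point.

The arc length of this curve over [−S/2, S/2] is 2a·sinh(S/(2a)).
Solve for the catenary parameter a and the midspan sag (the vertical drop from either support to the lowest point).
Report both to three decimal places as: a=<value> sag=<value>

seed: a₀ = √(S³/(24(L−S))) = √(185.722³/(24·11.275)) = 153.861914
iter 1: u=0.603535  f(a)=+2.071e-01  f'(a)=-1.520e-01  a ← 153.861914 − (+2.071e-01/-1.520e-01) = 155.224949
iter 2: u=0.598235  f(a)=+2.785e-03  f'(a)=-1.479e-01  a ← 155.224949 − (+2.785e-03/-1.479e-01) = 155.243777
iter 3: u=0.598162  f(a)=+5.185e-07  f'(a)=-1.479e-01  a ← 155.243777 − (+5.185e-07/-1.479e-01) = 155.243780
iter 4: u=0.598162  f(a)=+5.684e-14  f'(a)=-1.479e-01  a ← 155.243780 − (+5.684e-14/-1.479e-01) = 155.243780
converged: |Δa| < 1e-12 after 4 iterations
sag = a·(cosh(S/(2a)) − 1) = 155.243780·(cosh(0.598162) − 1) = 28.611015
T_max/T_min = cosh(S/(2a)) = 1.184297

a=155.244 sag=28.611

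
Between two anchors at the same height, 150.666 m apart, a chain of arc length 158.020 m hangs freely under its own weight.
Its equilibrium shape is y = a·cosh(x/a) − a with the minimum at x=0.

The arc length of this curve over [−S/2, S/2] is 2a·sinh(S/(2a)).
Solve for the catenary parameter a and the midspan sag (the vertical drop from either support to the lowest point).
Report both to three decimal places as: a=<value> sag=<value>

a=140.213 sag=20.729

seed: a₀ = √(S³/(24(L−S))) = √(150.666³/(24·7.354)) = 139.205199
iter 1: u=0.541165  f(a)=+1.084e-01  f'(a)=-1.088e-01  a ← 139.205199 − (+1.084e-01/-1.088e-01) = 140.202024
iter 2: u=0.537317  f(a)=+1.176e-03  f'(a)=-1.064e-01  a ← 140.202024 − (+1.176e-03/-1.064e-01) = 140.213071
iter 3: u=0.537275  f(a)=+1.416e-07  f'(a)=-1.064e-01  a ← 140.213071 − (+1.416e-07/-1.064e-01) = 140.213072
iter 4: u=0.537275  f(a)=+2.842e-14  f'(a)=-1.064e-01  a ← 140.213072 − (+2.842e-14/-1.064e-01) = 140.213072
converged: |Δa| < 1e-12 after 4 iterations
sag = a·(cosh(S/(2a)) − 1) = 140.213072·(cosh(0.537275) − 1) = 20.728798
T_max/T_min = cosh(S/(2a)) = 1.147838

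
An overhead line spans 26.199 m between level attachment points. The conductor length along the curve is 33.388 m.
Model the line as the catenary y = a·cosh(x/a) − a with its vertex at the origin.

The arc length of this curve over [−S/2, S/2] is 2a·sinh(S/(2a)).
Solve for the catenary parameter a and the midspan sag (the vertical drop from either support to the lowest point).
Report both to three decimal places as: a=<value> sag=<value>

seed: a₀ = √(S³/(24(L−S))) = √(26.199³/(24·7.189)) = 10.209094
iter 1: u=1.283121  f(a)=+6.155e-01  f'(a)=-1.654e+00  a ← 10.209094 − (+6.155e-01/-1.654e+00) = 10.581180
iter 2: u=1.238000  f(a)=+3.525e-02  f'(a)=-1.470e+00  a ← 10.581180 − (+3.525e-02/-1.470e+00) = 10.605166
iter 3: u=1.235200  f(a)=+1.312e-04  f'(a)=-1.459e+00  a ← 10.605166 − (+1.312e-04/-1.459e+00) = 10.605256
iter 4: u=1.235189  f(a)=+1.831e-09  f'(a)=-1.459e+00  a ← 10.605256 − (+1.831e-09/-1.459e+00) = 10.605256
iter 5: u=1.235189  f(a)=+0.000e+00  f'(a)=-1.459e+00  a ← 10.605256 − (+0.000e+00/-1.459e+00) = 10.605256
converged: |Δa| < 1e-12 after 5 iterations
sag = a·(cosh(S/(2a)) − 1) = 10.605256·(cosh(1.235189) − 1) = 9.172537
T_max/T_min = cosh(S/(2a)) = 1.864905

a=10.605 sag=9.173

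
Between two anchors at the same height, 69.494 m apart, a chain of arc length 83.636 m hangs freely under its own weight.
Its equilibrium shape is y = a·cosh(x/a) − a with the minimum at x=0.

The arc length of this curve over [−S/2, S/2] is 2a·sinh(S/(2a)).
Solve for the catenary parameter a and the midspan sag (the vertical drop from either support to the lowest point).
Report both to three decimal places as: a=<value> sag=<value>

a=32.364 sag=20.515

seed: a₀ = √(S³/(24(L−S))) = √(69.494³/(24·14.142)) = 31.445603
iter 1: u=1.104988  f(a)=+8.889e-01  f'(a)=-1.014e+00  a ← 31.445603 − (+8.889e-01/-1.014e+00) = 32.322071
iter 2: u=1.075024  f(a)=+3.852e-02  f'(a)=-9.280e-01  a ← 32.322071 − (+3.852e-02/-9.280e-01) = 32.363578
iter 3: u=1.073645  f(a)=+7.959e-05  f'(a)=-9.242e-01  a ← 32.363578 − (+7.959e-05/-9.242e-01) = 32.363664
iter 4: u=1.073642  f(a)=+3.413e-10  f'(a)=-9.242e-01  a ← 32.363664 − (+3.413e-10/-9.242e-01) = 32.363664
iter 5: u=1.073642  f(a)=+1.421e-14  f'(a)=-9.242e-01  a ← 32.363664 − (+1.421e-14/-9.242e-01) = 32.363664
converged: |Δa| < 1e-12 after 5 iterations
sag = a·(cosh(S/(2a)) − 1) = 32.363664·(cosh(1.073642) − 1) = 20.514988
T_max/T_min = cosh(S/(2a)) = 1.633890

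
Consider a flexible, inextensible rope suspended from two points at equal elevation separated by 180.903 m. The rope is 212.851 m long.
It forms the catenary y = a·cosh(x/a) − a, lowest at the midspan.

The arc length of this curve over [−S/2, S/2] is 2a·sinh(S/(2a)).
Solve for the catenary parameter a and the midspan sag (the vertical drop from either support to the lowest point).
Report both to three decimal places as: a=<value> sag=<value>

seed: a₀ = √(S³/(24(L−S))) = √(180.903³/(24·31.948)) = 87.870115
iter 1: u=1.029377  f(a)=+1.736e+00  f'(a)=-8.072e-01  a ← 87.870115 − (+1.736e+00/-8.072e-01) = 90.020751
iter 2: u=1.004785  f(a)=+6.578e-02  f'(a)=-7.471e-01  a ← 90.020751 − (+6.578e-02/-7.471e-01) = 90.108797
iter 3: u=1.003803  f(a)=+1.027e-04  f'(a)=-7.447e-01  a ← 90.108797 − (+1.027e-04/-7.447e-01) = 90.108935
iter 4: u=1.003802  f(a)=+2.510e-10  f'(a)=-7.447e-01  a ← 90.108935 − (+2.510e-10/-7.447e-01) = 90.108935
iter 5: u=1.003802  f(a)=-2.842e-14  f'(a)=-7.447e-01  a ← 90.108935 − (-2.842e-14/-7.447e-01) = 90.108935
converged: |Δa| < 1e-12 after 5 iterations
sag = a·(cosh(S/(2a)) − 1) = 90.108935·(cosh(1.003802) − 1) = 49.340006
T_max/T_min = cosh(S/(2a)) = 1.547560

a=90.109 sag=49.340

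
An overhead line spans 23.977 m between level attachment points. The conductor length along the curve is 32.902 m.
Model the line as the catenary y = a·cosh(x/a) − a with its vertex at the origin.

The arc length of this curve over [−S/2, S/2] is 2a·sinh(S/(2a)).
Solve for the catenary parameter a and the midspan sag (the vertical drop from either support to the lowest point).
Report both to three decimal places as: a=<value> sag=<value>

a=8.436 sag=10.052

seed: a₀ = √(S³/(24(L−S))) = √(23.977³/(24·8.925)) = 8.021998
iter 1: u=1.494453  f(a)=+1.051e+00  f'(a)=-2.763e+00  a ← 8.021998 − (+1.051e+00/-2.763e+00) = 8.402443
iter 2: u=1.426787  f(a)=+7.942e-02  f'(a)=-2.360e+00  a ← 8.402443 − (+7.942e-02/-2.360e+00) = 8.436089
iter 3: u=1.421097  f(a)=+5.350e-04  f'(a)=-2.329e+00  a ← 8.436089 − (+5.350e-04/-2.329e+00) = 8.436319
iter 4: u=1.421058  f(a)=+2.464e-08  f'(a)=-2.328e+00  a ← 8.436319 − (+2.464e-08/-2.328e+00) = 8.436319
iter 5: u=1.421058  f(a)=+0.000e+00  f'(a)=-2.328e+00  a ← 8.436319 − (+0.000e+00/-2.328e+00) = 8.436319
converged: |Δa| < 1e-12 after 5 iterations
sag = a·(cosh(S/(2a)) − 1) = 8.436319·(cosh(1.421058) − 1) = 10.051701
T_max/T_min = cosh(S/(2a)) = 2.191480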